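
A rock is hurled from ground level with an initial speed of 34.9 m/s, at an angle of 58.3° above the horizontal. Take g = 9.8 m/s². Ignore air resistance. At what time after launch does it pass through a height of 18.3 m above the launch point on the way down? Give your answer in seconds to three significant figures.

5.36 s

Horizontal component vₓ = 34.90 cos 58.3° = 18.34 m/s; vertical v_y0 = 34.90 sin 58.3° = 29.69 m/s.
Set y = v_y0 t − ½ g t² = 18.3: 4.900 t² − 29.69 t + 18.3 = 0.
Quadratic formula: t = (29.69 ± √523.01) / 9.80 = (29.69 ± 22.87) / 9.80 → t = 0.6963 s or 5.364 s.
The descending-branch root is 5.364 s.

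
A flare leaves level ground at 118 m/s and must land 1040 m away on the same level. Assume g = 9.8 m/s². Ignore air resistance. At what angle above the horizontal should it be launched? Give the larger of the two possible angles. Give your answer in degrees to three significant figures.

66.5°

From R = (v₀²/g) sin 2θ: sin 2θ = 9.80 × 1040 / 13924 = 0.7320.
2θ = 47.05° or 180° − 47.05° = 132.9°, so θ = 23.53° or 66.47°.
The larger angle is 66.47°.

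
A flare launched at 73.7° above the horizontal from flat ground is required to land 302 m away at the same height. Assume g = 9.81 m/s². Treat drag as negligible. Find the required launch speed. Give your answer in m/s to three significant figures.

74.2 m/s

Level-ground range: R = v₀² sin(2θ)/g, so v₀ = √(gR / sin 2θ).
v₀ = √(9.81 × 302 / sin 147.4°) = √(2963 / 0.5388) = √5498.9 = 74.15 m/s.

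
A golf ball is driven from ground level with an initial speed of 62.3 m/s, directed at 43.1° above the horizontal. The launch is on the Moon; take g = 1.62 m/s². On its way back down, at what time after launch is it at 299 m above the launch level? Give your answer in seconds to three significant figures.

44.2 s

vₓ = 62.30 cos 43.1° = 45.49 m/s; v_y0 = 62.30 sin 43.1° = 42.57 m/s.
Height y(t) = 42.57 t − 0.8100 t² = 299 gives 0.8100 t² − 42.57 t + 299 = 0.
t = [42.57 ± √(42.57² − 2·1.62·299)] / 1.62 = (42.57 ± 29.04) / 1.62, so t = 8.351 s or t = 44.20 s.
The descending-branch root is 44.20 s.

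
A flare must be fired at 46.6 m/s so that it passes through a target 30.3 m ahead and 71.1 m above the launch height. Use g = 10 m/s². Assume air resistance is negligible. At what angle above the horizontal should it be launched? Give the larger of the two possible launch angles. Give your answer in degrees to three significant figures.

84.9°

Trajectory: y = x tanθ − g x² (1 + tan²θ)/(2v₀²). With x = 30.3, y = 71.1, v₀ = 46.6, g = 10.0:
2.114 tan²θ − 30.3 tanθ + (73.21) = 0.
tanθ = [30.3 ± √(30.3² − 4 × 2.114 × (73.21))] / (2 × 2.114) = (30.3 ± 17.29) / 4.228, giving tanθ = 3.077 or 11.26.
θ = 71.99° or 84.92°; the larger is 84.92°.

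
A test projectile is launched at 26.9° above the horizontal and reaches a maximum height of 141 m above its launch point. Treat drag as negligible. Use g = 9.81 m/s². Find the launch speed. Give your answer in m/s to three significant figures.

At the peak v_y = 0, so v_y0 = √(2gH) = √(2 × 9.81 × 141) = 52.60 m/s.
v_y0 = v₀ sin θ ⇒ v₀ = 52.60 / sin 26.9° = 116.3 m/s.

116 m/s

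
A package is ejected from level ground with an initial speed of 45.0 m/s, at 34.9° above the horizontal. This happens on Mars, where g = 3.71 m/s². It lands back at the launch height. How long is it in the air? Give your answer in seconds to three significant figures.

13.9 s

Components: vₓ = 45.00 cos 34.9° = 36.91 m/s, v_y0 = 45.00 sin 34.9° = 25.75 m/s.
Landing at launch height ⇒ T = 2 v_y0 / g = 2 × 25.75 / 3.71 = 13.88 s.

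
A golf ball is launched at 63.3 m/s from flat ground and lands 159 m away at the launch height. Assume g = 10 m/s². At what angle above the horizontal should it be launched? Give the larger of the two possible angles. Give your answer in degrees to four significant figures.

R = v₀² sin 2θ / g gives sin 2θ = gR/v₀² = 10.0·159/63.3² = 0.3968.
2θ = 23.38° or 180° − 23.38° = 156.6°, so θ = 11.69° or 78.31°.
The larger angle is 78.31°.

78.31°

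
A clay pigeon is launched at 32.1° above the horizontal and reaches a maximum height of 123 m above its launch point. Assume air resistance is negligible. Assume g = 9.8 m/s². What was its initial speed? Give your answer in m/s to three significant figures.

92.4 m/s

At the peak v_y = 0, so v_y0 = √(2gH) = √(2 × 9.80 × 123) = 49.10 m/s.
v_y0 = v₀ sin θ ⇒ v₀ = 49.10 / sin 32.1° = 92.40 m/s.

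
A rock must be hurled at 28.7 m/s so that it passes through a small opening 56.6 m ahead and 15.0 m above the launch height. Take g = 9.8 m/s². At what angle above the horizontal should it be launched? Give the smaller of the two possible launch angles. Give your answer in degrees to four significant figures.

Trajectory: y = x tanθ − g x² (1 + tan²θ)/(2v₀²). With x = 56.6, y = 15.0, v₀ = 28.7, g = 9.80:
19.06 tan²θ − 56.6 tanθ + (34.06) = 0.
tanθ = [56.6 ± √(56.6² − 4 × 19.06 × (34.06))] / (2 × 19.06) = (56.6 ± 24.64) / 38.11, giving tanθ = 0.8384 or 2.132.
θ = 39.98° or 64.87°; the smaller is 39.98°.

39.98°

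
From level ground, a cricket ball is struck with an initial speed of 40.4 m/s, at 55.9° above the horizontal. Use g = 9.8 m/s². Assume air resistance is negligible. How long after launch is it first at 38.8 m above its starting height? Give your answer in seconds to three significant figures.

1.48 s

Horizontal component vₓ = 40.40 cos 55.9° = 22.65 m/s; vertical v_y0 = 40.40 sin 55.9° = 33.45 m/s.
Set y = v_y0 t − ½ g t² = 38.8: 4.900 t² − 33.45 t + 38.8 = 0.
t = [33.45 ± √(33.45² − 2·9.80·38.8)] / 9.80 = (33.45 ± 18.94) / 9.80, so t = 1.481 s or t = 5.346 s.
The first (ascending) time is 1.481 s.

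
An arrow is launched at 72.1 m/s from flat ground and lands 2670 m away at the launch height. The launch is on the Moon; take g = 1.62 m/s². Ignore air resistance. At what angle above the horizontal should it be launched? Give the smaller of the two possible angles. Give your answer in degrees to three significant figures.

Level-ground range R = v₀² sin(2θ)/g ⇒ sin(2θ) = gR/v₀² = 1.62 × 2670 / 72.1² = 0.8321.
2θ = 56.31° or 180° − 56.31° = 123.7°, so θ = 28.16° or 61.84°.
The smaller angle is 28.16°.

28.2°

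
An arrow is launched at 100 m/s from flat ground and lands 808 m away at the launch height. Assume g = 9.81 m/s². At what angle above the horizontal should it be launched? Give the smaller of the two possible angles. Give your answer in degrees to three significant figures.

R = v₀² sin 2θ / g gives sin 2θ = gR/v₀² = 9.81·808/100² = 0.7926.
2θ = 52.43° or 180° − 52.43° = 127.6°, so θ = 26.22° or 63.78°.
The smaller angle is 26.22°.

26.2°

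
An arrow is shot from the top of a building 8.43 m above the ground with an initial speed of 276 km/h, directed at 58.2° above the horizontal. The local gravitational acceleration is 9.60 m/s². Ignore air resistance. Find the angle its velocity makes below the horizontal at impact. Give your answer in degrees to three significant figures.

Convert: 276 km/h = 276/3.6 = 76.67 m/s.
Resolve: vₓ = 76.67 cos 58.2° = 40.40 m/s and v_y0 = 76.67 sin 58.2° = 65.16 m/s.
The projectile lands when y = 8.43 + (65.16) t − ½·9.60·t² = 0. Positive root: t = (65.16 + √(65.16² + 2·9.60·8.43)) / 9.60 = (65.16 + 66.39) / 9.60 = 13.70 s.
At impact: v_y = v_y0 − g t = −66.39 m/s; vₓ = 40.40 m/s.
Angle below horizontal: arctan(|v_y|/vₓ) = arctan(66.39/40.40) = 58.68°.

58.7°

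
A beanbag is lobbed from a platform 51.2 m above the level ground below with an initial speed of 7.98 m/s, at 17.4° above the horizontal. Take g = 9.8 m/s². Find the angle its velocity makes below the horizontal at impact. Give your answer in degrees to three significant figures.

76.5°

Resolve: vₓ = 7.980 cos 17.4° = 7.615 m/s and v_y0 = 7.980 sin 17.4° = 2.386 m/s.
Vertical motion (up positive, ground at y = 0): 4.900 t² − (2.386) t − 51.2 = 0, so t = (2.386 + √(2.386² + 2·9.80·51.2)) / 9.80 = (2.386 + 31.77) / 9.80 = 3.485 s.
At impact: v_y = v_y0 − g t = −31.77 m/s; vₓ = 7.615 m/s.
Angle below horizontal: arctan(|v_y|/vₓ) = arctan(31.77/7.615) = 76.52°.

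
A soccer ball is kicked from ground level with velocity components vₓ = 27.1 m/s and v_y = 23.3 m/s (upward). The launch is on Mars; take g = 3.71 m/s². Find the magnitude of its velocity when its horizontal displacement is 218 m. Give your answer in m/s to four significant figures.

27.88 m/s

x = vₓ t ⇒ t = 218/27.10 = 8.044 s.
Vertical velocity there: v_y = v_y0 − g t = 23.30 − 3.71 × 8.044 = −6.544 m/s.
Speed: √(vₓ² + v_y²) = √(27.10² + 6.544²) = 27.88 m/s.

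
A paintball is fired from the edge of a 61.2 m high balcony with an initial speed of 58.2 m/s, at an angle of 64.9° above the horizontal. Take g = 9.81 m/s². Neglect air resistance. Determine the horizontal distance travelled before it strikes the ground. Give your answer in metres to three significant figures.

vₓ = 58.20 cos 64.9° = 24.69 m/s; v_y0 = 58.20 sin 64.9° = 52.70 m/s.
The projectile lands when y = 61.2 + (52.70) t − ½·9.81·t² = 0. Positive root: t = (52.70 + √(52.70² + 2·9.81·61.2)) / 9.81 = (52.70 + 63.08) / 9.81 = 11.80 s.
Horizontal distance: R = vₓ t = 24.69 × 11.80 = 291.4 m.

291 m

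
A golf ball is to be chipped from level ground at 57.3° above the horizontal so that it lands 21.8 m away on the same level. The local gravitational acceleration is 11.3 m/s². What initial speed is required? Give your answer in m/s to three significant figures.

16.5 m/s

From R = (v₀² / g) sin 2θ: v₀ = √(gR / sin 2θ).
v₀ = √(11.3 × 21.8 / sin 114.6°) = √(246.3 / 0.9092) = √270.93 = 16.46 m/s.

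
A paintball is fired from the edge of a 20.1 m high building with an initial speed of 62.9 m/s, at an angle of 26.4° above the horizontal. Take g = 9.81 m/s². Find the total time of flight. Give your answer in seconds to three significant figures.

6.35 s

vₓ = 62.90 cos 26.4° = 56.34 m/s; v_y0 = 62.90 sin 26.4° = 27.97 m/s.
Vertical motion (up positive, ground at y = 0): 4.905 t² − (27.97) t − 20.1 = 0, so t = (27.97 + √(27.97² + 2·9.81·20.1)) / 9.81 = (27.97 + 34.30) / 9.81 = 6.347 s.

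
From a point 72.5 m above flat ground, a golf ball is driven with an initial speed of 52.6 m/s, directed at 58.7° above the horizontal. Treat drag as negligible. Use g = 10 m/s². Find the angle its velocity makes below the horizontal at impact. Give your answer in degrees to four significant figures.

65.11°

Components: vₓ = 52.60 cos 58.7° = 27.33 m/s, v_y0 = 52.60 sin 58.7° = 44.94 m/s.
The projectile lands when y = 72.5 + (44.94) t − ½·10.0·t² = 0. Positive root: t = (44.94 + √(44.94² + 2·10.0·72.5)) / 10.0 = (44.94 + 58.91) / 10.0 = 10.39 s.
At impact: v_y = v_y0 − g t = −58.91 m/s; vₓ = 27.33 m/s.
Angle below horizontal: arctan(|v_y|/vₓ) = arctan(58.91/27.33) = 65.11°.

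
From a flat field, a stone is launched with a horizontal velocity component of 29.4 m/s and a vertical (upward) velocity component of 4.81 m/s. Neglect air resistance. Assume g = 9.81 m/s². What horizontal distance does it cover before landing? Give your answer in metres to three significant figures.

28.8 m

Time aloft: T = 2 v_y0 / g = 2 × 4.810 / 9.81 = 0.9806 s.
Horizontal distance R = vₓ T = 29.40 × 0.9806 = 28.83 m.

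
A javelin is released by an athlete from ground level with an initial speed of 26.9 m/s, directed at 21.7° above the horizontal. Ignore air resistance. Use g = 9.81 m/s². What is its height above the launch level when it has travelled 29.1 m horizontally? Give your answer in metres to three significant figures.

4.93 m

Resolve: vₓ = 26.90 cos 21.7° = 24.99 m/s and v_y0 = 26.90 sin 21.7° = 9.946 m/s.
x = vₓ t ⇒ t = 29.1/24.99 = 1.164 s.
Height: y = v_y0 t − ½ g t² = 9.946 × 1.164 − 4.905 × 1.164² = 11.58 − 6.649 = 4.931 m.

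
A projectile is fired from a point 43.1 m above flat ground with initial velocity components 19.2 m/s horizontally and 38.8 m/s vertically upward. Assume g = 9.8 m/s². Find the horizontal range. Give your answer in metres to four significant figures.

With up positive and y = 0 at the ground: y(t) = 43.1 + (38.80) t − 4.900 t². Setting y = 0 and taking the positive root: t = [38.80 + √(38.80² + 2·9.80·43.1)] / 9.80 = (38.80 + 48.48) / 9.80 = 8.906 s.
Horizontal distance: R = vₓ t = 19.20 × 8.906 = 171.0 m.

171.0 m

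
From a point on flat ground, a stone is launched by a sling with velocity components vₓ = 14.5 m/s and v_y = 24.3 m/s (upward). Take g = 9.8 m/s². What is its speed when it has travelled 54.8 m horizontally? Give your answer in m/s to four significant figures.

19.30 m/s

x = vₓ t ⇒ t = 54.8/14.50 = 3.779 s.
Vertical velocity there: v_y = v_y0 − g t = 24.30 − 9.80 × 3.779 = −12.74 m/s.
Speed: √(vₓ² + v_y²) = √(14.50² + 12.74²) = 19.30 m/s.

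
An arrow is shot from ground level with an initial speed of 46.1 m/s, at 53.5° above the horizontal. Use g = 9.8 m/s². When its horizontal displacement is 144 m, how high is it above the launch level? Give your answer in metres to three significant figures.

59.5 m

Resolve: vₓ = 46.10 cos 53.5° = 27.42 m/s and v_y0 = 46.10 sin 53.5° = 37.06 m/s.
x = vₓ t ⇒ t = 144/27.42 = 5.251 s.
Height: y = v_y0 t − ½ g t² = 37.06 × 5.251 − 4.900 × 5.251² = 194.6 − 135.1 = 59.48 m.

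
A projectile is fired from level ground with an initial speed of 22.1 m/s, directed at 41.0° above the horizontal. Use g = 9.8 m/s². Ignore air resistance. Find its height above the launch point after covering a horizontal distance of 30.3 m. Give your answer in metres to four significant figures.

10.17 m

Components: vₓ = 22.10 cos 41.0° = 16.68 m/s, v_y0 = 22.10 sin 41.0° = 14.50 m/s.
At x = 30.3 m, t = x/vₓ = 30.3/16.68 = 1.817 s.
Height: y = v_y0 t − ½ g t² = 14.50 × 1.817 − 4.900 × 1.817² = 26.34 − 16.17 = 10.17 m.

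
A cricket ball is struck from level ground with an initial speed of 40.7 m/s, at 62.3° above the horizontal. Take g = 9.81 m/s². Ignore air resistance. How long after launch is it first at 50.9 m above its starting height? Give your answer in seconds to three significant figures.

1.91 s

vₓ = 40.70 cos 62.3° = 18.92 m/s; v_y0 = 40.70 sin 62.3° = 36.04 m/s.
Set y = v_y0 t − ½ g t² = 50.9: 4.905 t² − 36.04 t + 50.9 = 0.
t = [36.04 ± √(36.04² − 2·9.81·50.9)] / 9.81 = (36.04 ± 17.32) / 9.81, so t = 1.908 s or t = 5.439 s.
The first (ascending) time is 1.908 s.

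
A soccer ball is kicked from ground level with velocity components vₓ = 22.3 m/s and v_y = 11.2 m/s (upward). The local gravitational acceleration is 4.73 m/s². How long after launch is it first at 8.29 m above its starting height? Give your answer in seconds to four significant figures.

Require v_y0 t − ½ g t² = 8.29, i.e. 2.365 t² − 11.20 t + 8.29 = 0.
t = [11.20 ± √(11.20² − 2·4.73·8.29)] / 4.73 = (11.20 ± 6.857) / 4.73, so t = 0.9182 s or t = 3.818 s.
The first (ascending) time is 0.9182 s.

0.9182 s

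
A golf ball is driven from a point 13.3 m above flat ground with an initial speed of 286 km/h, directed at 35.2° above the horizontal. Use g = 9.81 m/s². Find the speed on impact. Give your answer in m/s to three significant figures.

Convert: 286 km/h = 286/3.6 = 79.44 m/s.
Components: vₓ = 79.44 cos 35.2° = 64.92 m/s, v_y0 = 79.44 sin 35.2° = 45.79 m/s.
Vertical motion (up positive, ground at y = 0): 4.905 t² − (45.79) t − 13.3 = 0, so t = (45.79 + √(45.79² + 2·9.81·13.3)) / 9.81 = (45.79 + 48.56) / 9.81 = 9.618 s.
Vertical velocity at impact: v_y = v_y0 − g t = 45.79 − 9.81 × 9.618 = −48.56 m/s.
Speed: |v| = √(vₓ² + v_y²) = √(64.92² + 48.56²) = 81.07 m/s.

81.1 m/s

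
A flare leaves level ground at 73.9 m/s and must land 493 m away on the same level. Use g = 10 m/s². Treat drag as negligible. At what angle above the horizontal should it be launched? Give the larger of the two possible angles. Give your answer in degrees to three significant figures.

Level-ground range R = v₀² sin(2θ)/g ⇒ sin(2θ) = gR/v₀² = 10.0 × 493 / 73.9² = 0.9027.
2θ = 64.52° or 180° − 64.52° = 115.5°, so θ = 32.26° or 57.74°.
The larger angle is 57.74°.

57.7°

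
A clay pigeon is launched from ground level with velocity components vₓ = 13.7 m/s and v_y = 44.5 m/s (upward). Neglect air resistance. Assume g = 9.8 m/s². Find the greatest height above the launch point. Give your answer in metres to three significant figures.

At the apex v_y = 0, so H = v_y0²/(2g) = 44.50²/19.60 = 101.0 m.

101 m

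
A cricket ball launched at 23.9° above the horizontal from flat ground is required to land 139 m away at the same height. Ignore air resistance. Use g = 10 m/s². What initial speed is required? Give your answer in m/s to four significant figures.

43.32 m/s

From R = (v₀² / g) sin 2θ: v₀ = √(gR / sin 2θ).
v₀ = √(10.0 × 139 / sin 47.80°) = √(1390 / 0.7408) = √1876.3 = 43.32 m/s.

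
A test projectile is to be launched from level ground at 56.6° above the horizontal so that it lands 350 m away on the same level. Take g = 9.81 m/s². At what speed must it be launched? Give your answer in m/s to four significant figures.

61.12 m/s

Level-ground range: R = v₀² sin(2θ)/g, so v₀ = √(gR / sin 2θ).
v₀ = √(9.81 × 350 / sin 113.2°) = √(3434 / 0.9191) = √3735.6 = 61.12 m/s.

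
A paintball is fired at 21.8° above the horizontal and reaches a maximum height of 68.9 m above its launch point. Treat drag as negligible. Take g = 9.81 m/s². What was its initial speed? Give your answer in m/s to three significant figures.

At the peak v_y = 0, so v_y0 = √(2gH) = √(2 × 9.81 × 68.9) = 36.77 m/s.
v_y0 = v₀ sin θ ⇒ v₀ = 36.77 / sin 21.8° = 99.00 m/s.

99.0 m/s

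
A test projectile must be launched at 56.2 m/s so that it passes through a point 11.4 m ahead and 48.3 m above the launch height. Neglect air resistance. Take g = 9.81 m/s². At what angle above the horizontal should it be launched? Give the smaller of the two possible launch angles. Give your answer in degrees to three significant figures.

Trajectory: y = x tanθ − g x² (1 + tan²θ)/(2v₀²). With x = 11.4, y = 48.3, v₀ = 56.2, g = 9.81:
0.2018 tan²θ − 11.4 tanθ + (48.50) = 0.
tanθ = [11.4 ± √(11.4² − 4 × 0.2018 × (48.50))] / (2 × 0.2018) = (11.4 ± 9.529) / 0.4037, giving tanθ = 4.635 or 51.85.
θ = 77.82° or 88.90°; the smaller is 77.82°.

77.8°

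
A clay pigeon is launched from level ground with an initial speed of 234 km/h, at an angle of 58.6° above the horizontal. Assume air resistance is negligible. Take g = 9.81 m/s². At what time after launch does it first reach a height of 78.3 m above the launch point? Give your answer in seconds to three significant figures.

1.65 s

Convert: 234 km/h = 234/3.6 = 65.00 m/s.
Components: vₓ = 65.00 cos 58.6° = 33.87 m/s, v_y0 = 65.00 sin 58.6° = 55.48 m/s.
Set y = v_y0 t − ½ g t² = 78.3: 4.905 t² − 55.48 t + 78.3 = 0.
Quadratic formula: t = (55.48 ± √1541.9) / 9.81 = (55.48 ± 39.27) / 9.81 → t = 1.653 s or 9.658 s.
The first (ascending) time is 1.653 s.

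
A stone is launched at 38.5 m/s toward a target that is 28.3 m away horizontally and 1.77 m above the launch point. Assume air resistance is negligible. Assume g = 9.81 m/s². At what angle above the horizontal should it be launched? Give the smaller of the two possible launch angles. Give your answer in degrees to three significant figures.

9.01°

Trajectory: y = x tanθ − g x² (1 + tan²θ)/(2v₀²). With x = 28.3, y = 1.77, v₀ = 38.5, g = 9.81:
2.650 tan²θ − 28.3 tanθ + (4.420) = 0.
tanθ = [28.3 ± √(28.3² − 4 × 2.650 × (4.420))] / (2 × 2.650) = (28.3 ± 27.46) / 5.301, giving tanθ = 0.1585 or 10.52.
θ = 9.009° or 84.57°; the smaller is 9.009°.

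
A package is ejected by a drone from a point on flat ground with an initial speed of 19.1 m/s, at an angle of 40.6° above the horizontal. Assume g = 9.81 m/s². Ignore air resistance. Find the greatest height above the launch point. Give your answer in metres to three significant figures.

Horizontal component vₓ = 19.10 cos 40.6° = 14.50 m/s; vertical v_y0 = 19.10 sin 40.6° = 12.43 m/s.
Maximum height: H = v_y0² / (2g) = 12.43² / (2 × 9.81) = 7.875 m.

7.87 m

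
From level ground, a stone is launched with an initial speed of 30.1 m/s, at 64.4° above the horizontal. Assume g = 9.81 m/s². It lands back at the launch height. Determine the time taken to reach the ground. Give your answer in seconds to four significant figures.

Horizontal component vₓ = 30.10 cos 64.4° = 13.01 m/s; vertical v_y0 = 30.10 sin 64.4° = 27.15 m/s.
It returns to y = 0 when t = 2 v_y0 / g = 2(27.15)/9.81 = 5.534 s.

5.534 s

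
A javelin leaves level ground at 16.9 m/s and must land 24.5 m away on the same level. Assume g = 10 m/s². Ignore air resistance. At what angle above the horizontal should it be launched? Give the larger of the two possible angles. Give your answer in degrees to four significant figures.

60.46°

R = v₀² sin 2θ / g gives sin 2θ = gR/v₀² = 10.0·24.5/16.9² = 0.8578.
2θ = 59.07° or 180° − 59.07° = 120.9°, so θ = 29.54° or 60.46°.
The larger angle is 60.46°.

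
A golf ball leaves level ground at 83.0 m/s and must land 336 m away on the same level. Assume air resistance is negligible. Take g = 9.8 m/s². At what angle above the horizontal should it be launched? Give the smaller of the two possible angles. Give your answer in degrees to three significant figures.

R = v₀² sin 2θ / g gives sin 2θ = gR/v₀² = 9.80·336/83.0² = 0.4780.
2θ = 28.55° or 180° − 28.55° = 151.4°, so θ = 14.28° or 75.72°.
The smaller angle is 14.28°.

14.3°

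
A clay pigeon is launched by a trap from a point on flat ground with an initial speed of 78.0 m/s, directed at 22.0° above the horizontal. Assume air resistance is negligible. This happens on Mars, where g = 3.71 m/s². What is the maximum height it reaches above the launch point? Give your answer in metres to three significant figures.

115 m

Horizontal component vₓ = 78.00 cos 22.0° = 72.32 m/s; vertical v_y0 = 78.00 sin 22.0° = 29.22 m/s.
At the apex v_y = 0, so H = v_y0²/(2g) = 29.22²/7.420 = 115.1 m.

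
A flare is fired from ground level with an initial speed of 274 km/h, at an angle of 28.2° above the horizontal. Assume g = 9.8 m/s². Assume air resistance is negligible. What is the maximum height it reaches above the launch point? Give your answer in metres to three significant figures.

66.0 m

Convert: 274 km/h = 274/3.6 = 76.11 m/s.
vₓ = 76.11 cos 28.2° = 67.08 m/s; v_y0 = 76.11 sin 28.2° = 35.97 m/s.
At the apex v_y = 0, so H = v_y0²/(2g) = 35.97²/19.60 = 66.00 m.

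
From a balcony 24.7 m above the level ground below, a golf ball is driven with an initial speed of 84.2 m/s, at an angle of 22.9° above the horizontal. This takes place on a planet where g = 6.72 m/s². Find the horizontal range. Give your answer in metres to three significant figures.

811 m

vₓ = 84.20 cos 22.9° = 77.56 m/s; v_y0 = 84.20 sin 22.9° = 32.76 m/s.
Vertical motion (up positive, ground at y = 0): 3.360 t² − (32.76) t − 24.7 = 0, so t = (32.76 + √(32.76² + 2·6.72·24.7)) / 6.72 = (32.76 + 37.49) / 6.72 = 10.45 s.
Horizontal distance: R = vₓ t = 77.56 × 10.45 = 810.9 m.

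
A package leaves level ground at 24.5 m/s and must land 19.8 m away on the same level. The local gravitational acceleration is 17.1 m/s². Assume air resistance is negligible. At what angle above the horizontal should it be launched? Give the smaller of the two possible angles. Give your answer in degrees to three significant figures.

From R = (v₀²/g) sin 2θ: sin 2θ = 17.1 × 19.8 / 600.25 = 0.5641.
2θ = 34.34° or 180° − 34.34° = 145.7°, so θ = 17.17° or 72.83°.
The smaller angle is 17.17°.

17.2°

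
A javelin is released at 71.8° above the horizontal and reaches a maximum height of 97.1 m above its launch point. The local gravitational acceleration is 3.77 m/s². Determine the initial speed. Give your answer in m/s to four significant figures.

At the peak v_y = 0, so v_y0 = √(2gH) = √(2 × 3.77 × 97.1) = 27.06 m/s.
v_y0 = v₀ sin θ ⇒ v₀ = 27.06 / sin 71.8° = 28.48 m/s.

28.48 m/s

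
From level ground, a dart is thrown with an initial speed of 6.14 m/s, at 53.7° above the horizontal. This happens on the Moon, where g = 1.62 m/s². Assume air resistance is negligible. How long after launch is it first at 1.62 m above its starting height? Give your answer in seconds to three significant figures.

Resolve: vₓ = 6.140 cos 53.7° = 3.635 m/s and v_y0 = 6.140 sin 53.7° = 4.948 m/s.
Set y = v_y0 t − ½ g t² = 1.62: 0.8100 t² − 4.948 t + 1.62 = 0.
Quadratic formula: t = (4.948 ± √19.238) / 1.62 = (4.948 ± 4.386) / 1.62 → t = 0.3471 s or 5.762 s.
The first (ascending) time is 0.3471 s.

0.347 s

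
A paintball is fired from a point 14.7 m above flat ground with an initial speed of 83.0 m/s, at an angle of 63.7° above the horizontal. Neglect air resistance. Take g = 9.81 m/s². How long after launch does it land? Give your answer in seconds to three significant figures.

Horizontal component vₓ = 83.00 cos 63.7° = 36.77 m/s; vertical v_y0 = 83.00 sin 63.7° = 74.41 m/s.
With up positive and y = 0 at the ground: y(t) = 14.7 + (74.41) t − 4.905 t². Setting y = 0 and taking the positive root: t = [74.41 + √(74.41² + 2·9.81·14.7)] / 9.81 = (74.41 + 76.32) / 9.81 = 15.36 s.

15.4 s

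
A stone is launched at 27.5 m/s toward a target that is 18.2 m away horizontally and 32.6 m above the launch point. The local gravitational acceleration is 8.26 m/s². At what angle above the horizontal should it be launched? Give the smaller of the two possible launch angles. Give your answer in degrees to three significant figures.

Trajectory: y = x tanθ − g x² (1 + tan²θ)/(2v₀²). With x = 18.2, y = 32.6, v₀ = 27.5, g = 8.26:
1.809 tan²θ − 18.2 tanθ + (34.41) = 0.
tanθ = [18.2 ± √(18.2² − 4 × 1.809 × (34.41))] / (2 × 1.809) = (18.2 ± 9.070) / 3.618, giving tanθ = 2.524 or 7.537.
θ = 68.38° or 82.44°; the smaller is 68.38°.

68.4°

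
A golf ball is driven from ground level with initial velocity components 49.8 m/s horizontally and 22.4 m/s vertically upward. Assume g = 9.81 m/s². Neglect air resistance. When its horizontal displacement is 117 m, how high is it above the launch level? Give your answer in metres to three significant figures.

25.6 m

Time to reach x = 117 m: t = x/vₓ = 117/49.80 = 2.349 s.
Height: y = v_y0 t − ½ g t² = 22.40 × 2.349 − 4.905 × 2.349² = 52.63 − 27.07 = 25.55 m.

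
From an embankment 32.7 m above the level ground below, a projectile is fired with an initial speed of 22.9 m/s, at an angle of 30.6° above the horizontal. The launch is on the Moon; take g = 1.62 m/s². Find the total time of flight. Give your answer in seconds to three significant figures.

Horizontal component vₓ = 22.90 cos 30.6° = 19.71 m/s; vertical v_y0 = 22.90 sin 30.6° = 11.66 m/s.
Vertical motion (up positive, ground at y = 0): 0.8100 t² − (11.66) t − 32.7 = 0, so t = (11.66 + √(11.66² + 2·1.62·32.7)) / 1.62 = (11.66 + 15.55) / 1.62 = 16.80 s.

16.8 s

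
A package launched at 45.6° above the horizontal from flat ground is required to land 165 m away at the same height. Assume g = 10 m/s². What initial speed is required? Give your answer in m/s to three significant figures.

40.6 m/s

On level ground R = v₀² sin 2θ / g ⇒ v₀ = √(gR / sin 2θ).
v₀ = √(10.0 × 165 / sin 91.20°) = √(1650 / 0.9998) = √1650.4 = 40.62 m/s.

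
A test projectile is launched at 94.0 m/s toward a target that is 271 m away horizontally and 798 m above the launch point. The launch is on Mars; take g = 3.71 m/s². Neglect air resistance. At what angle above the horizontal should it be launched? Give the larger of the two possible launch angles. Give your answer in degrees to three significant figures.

85.8°

Trajectory: y = x tanθ − g x² (1 + tan²θ)/(2v₀²). With x = 271, y = 798, v₀ = 94.0, g = 3.71:
15.42 tan²θ − 271 tanθ + (813.4) = 0.
tanθ = [271 ± √(271² − 4 × 15.42 × (813.4))] / (2 × 15.42) = (271 ± 152.6) / 30.84, giving tanθ = 3.841 or 13.74.
θ = 75.41° or 85.84°; the larger is 85.84°.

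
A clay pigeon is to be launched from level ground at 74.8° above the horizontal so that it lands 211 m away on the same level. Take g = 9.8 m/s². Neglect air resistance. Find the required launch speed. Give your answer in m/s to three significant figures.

On level ground R = v₀² sin 2θ / g ⇒ v₀ = √(gR / sin 2θ).
v₀ = √(9.80 × 211 / sin 149.6°) = √(2068 / 0.5060) = √4086.3 = 63.92 m/s.

63.9 m/s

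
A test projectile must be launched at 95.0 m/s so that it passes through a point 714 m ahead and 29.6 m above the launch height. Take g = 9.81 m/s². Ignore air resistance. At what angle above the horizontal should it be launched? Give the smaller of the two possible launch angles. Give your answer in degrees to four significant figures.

Trajectory: y = x tanθ − g x² (1 + tan²θ)/(2v₀²). With x = 714, y = 29.6, v₀ = 95.0, g = 9.81:
277.1 tan²θ − 714 tanθ + (306.7) = 0.
tanθ = [714 ± √(714² − 4 × 277.1 × (306.7))] / (2 × 277.1) = (714 ± 412.2) / 554.1, giving tanθ = 0.5446 or 2.032.
θ = 28.57° or 63.80°; the smaller is 28.57°.

28.57°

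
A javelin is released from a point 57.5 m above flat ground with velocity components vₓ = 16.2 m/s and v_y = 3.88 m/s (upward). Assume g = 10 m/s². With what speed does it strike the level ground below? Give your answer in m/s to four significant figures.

Vertical motion (up positive, ground at y = 0): 5.000 t² − (3.880) t − 57.5 = 0, so t = (3.880 + √(3.880² + 2·10.0·57.5)) / 10.0 = (3.880 + 34.13) / 10.0 = 3.801 s.
Vertical velocity at impact: v_y = v_y0 − g t = 3.880 − 10.0 × 3.801 = −34.13 m/s.
Speed: |v| = √(vₓ² + v_y²) = √(16.20² + 34.13²) = 37.78 m/s.

37.78 m/s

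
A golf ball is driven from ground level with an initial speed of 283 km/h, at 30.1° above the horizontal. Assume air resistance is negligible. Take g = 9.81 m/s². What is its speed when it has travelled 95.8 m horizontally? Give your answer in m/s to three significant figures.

Convert: 283 km/h = 283/3.6 = 78.61 m/s.
vₓ = 78.61 cos 30.1° = 68.01 m/s; v_y0 = 78.61 sin 30.1° = 39.42 m/s.
x = vₓ t ⇒ t = 95.8/68.01 = 1.409 s.
Vertical velocity there: v_y = v_y0 − g t = 39.42 − 9.81 × 1.409 = 25.61 m/s.
Speed: √(vₓ² + v_y²) = √(68.01² + 25.61²) = 72.67 m/s.

72.7 m/s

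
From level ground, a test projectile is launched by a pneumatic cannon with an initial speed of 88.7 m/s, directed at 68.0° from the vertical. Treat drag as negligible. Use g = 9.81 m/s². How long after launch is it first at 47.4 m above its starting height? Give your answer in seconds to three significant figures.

2.04 s

Horizontal component vₓ = 88.70 sin 68.0° = 82.24 m/s; vertical v_y0 = 88.70 cos 68.0° = 33.23 m/s.
Set y = v_y0 t − ½ g t² = 47.4: 4.905 t² − 33.23 t + 47.4 = 0.
Quadratic formula: t = (33.23 ± √174.09) / 9.81 = (33.23 ± 13.19) / 9.81 → t = 2.042 s or 4.732 s.
The first (ascending) time is 2.042 s.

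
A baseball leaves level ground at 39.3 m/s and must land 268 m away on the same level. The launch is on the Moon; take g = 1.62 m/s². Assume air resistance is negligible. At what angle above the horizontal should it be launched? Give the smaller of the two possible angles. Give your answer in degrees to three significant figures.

8.16°

Level-ground range R = v₀² sin(2θ)/g ⇒ sin(2θ) = gR/v₀² = 1.62 × 268 / 39.3² = 0.2811.
2θ = 16.33° or 180° − 16.33° = 163.7°, so θ = 8.163° or 81.84°.
The smaller angle is 8.163°.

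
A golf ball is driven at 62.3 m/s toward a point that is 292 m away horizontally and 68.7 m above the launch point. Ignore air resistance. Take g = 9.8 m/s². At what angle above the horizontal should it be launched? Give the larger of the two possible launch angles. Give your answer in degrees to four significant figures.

Trajectory: y = x tanθ − g x² (1 + tan²θ)/(2v₀²). With x = 292, y = 68.7, v₀ = 62.3, g = 9.80:
107.6 tan²θ − 292 tanθ + (176.3) = 0.
tanθ = [292 ± √(292² − 4 × 107.6 × (176.3))] / (2 × 107.6) = (292 ± 96.62) / 215.3, giving tanθ = 0.9075 or 1.805.
θ = 42.22° or 61.01°; the larger is 61.01°.

61.01°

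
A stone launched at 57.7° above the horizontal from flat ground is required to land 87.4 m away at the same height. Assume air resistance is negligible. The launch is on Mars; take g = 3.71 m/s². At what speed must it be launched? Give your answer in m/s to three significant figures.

18.9 m/s

On level ground R = v₀² sin 2θ / g ⇒ v₀ = √(gR / sin 2θ).
v₀ = √(3.71 × 87.4 / sin 115.4°) = √(324.3 / 0.9033) = √358.95 = 18.95 m/s.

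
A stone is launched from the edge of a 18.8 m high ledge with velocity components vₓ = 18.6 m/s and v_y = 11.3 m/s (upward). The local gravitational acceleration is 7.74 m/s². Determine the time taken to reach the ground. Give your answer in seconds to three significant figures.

Vertical motion (up positive, ground at y = 0): 3.870 t² − (11.30) t − 18.8 = 0, so t = (11.30 + √(11.30² + 2·7.74·18.8)) / 7.74 = (11.30 + 20.46) / 7.74 = 4.104 s.

4.10 s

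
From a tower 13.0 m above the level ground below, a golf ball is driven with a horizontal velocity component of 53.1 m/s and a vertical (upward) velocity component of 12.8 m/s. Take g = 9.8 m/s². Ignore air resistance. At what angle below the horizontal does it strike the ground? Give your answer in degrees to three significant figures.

With up positive and y = 0 at the ground: y(t) = 13.0 + (12.80) t − 4.900 t². Setting y = 0 and taking the positive root: t = [12.80 + √(12.80² + 2·9.80·13.0)] / 9.80 = (12.80 + 20.46) / 9.80 = 3.394 s.
At impact: v_y = v_y0 − g t = −20.46 m/s; vₓ = 53.10 m/s.
Angle below horizontal: arctan(|v_y|/vₓ) = arctan(20.46/53.10) = 21.07°.

21.1°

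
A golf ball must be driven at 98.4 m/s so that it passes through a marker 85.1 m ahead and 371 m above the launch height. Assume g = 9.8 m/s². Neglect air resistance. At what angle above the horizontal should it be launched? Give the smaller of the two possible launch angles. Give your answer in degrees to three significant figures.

Trajectory: y = x tanθ − g x² (1 + tan²θ)/(2v₀²). With x = 85.1, y = 371, v₀ = 98.4, g = 9.80:
3.665 tan²θ − 85.1 tanθ + (374.7) = 0.
tanθ = [85.1 ± √(85.1² − 4 × 3.665 × (374.7))] / (2 × 3.665) = (85.1 ± 41.83) / 7.330, giving tanθ = 5.904 or 17.32.
θ = 80.39° or 86.69°; the smaller is 80.39°.

80.4°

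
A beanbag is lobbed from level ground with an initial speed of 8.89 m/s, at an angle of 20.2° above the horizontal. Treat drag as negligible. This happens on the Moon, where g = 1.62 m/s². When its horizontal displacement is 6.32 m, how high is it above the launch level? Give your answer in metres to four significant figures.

Resolve: vₓ = 8.890 cos 20.2° = 8.343 m/s and v_y0 = 8.890 sin 20.2° = 3.070 m/s.
x = vₓ t ⇒ t = 6.32/8.343 = 0.7575 s.
Height: y = v_y0 t − ½ g t² = 3.070 × 0.7575 − 0.8100 × 0.7575² = 2.325 − 0.4648 = 1.861 m.

1.861 m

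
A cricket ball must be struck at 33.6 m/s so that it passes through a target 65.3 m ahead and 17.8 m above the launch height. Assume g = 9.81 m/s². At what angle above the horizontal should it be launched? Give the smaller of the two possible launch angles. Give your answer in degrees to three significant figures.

Trajectory: y = x tanθ − g x² (1 + tan²θ)/(2v₀²). With x = 65.3, y = 17.8, v₀ = 33.6, g = 9.81:
18.53 tan²θ − 65.3 tanθ + (36.33) = 0.
tanθ = [65.3 ± √(65.3² − 4 × 18.53 × (36.33))] / (2 × 18.53) = (65.3 ± 39.65) / 37.05, giving tanθ = 0.6923 or 2.832.
θ = 34.69° or 70.55°; the smaller is 34.69°.

34.7°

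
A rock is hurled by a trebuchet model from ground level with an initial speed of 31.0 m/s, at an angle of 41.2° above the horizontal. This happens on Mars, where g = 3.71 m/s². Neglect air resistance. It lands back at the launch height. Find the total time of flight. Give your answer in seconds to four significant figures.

Resolve: vₓ = 31.00 cos 41.2° = 23.32 m/s and v_y0 = 31.00 sin 41.2° = 20.42 m/s.
Time of flight on level ground: T = 2 v_y0 / g = 2 × 20.42 / 3.71 = 11.01 s.

11.01 s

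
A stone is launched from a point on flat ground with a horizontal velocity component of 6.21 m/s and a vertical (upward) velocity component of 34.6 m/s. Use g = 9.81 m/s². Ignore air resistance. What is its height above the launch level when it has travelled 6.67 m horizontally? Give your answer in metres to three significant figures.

31.5 m

At x = 6.67 m, t = x/vₓ = 6.67/6.210 = 1.074 s.
Height: y = v_y0 t − ½ g t² = 34.60 × 1.074 − 4.905 × 1.074² = 37.16 − 5.659 = 31.50 m.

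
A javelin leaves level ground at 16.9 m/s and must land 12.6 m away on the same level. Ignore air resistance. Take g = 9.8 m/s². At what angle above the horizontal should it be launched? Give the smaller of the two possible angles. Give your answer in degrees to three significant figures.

R = v₀² sin 2θ / g gives sin 2θ = gR/v₀² = 9.80·12.6/16.9² = 0.4323.
2θ = 25.62° or 180° − 25.62° = 154.4°, so θ = 12.81° or 77.19°.
The smaller angle is 12.81°.

12.8°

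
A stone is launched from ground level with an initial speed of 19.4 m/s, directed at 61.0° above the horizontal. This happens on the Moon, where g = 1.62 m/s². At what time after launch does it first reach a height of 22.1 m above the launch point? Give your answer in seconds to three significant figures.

Resolve: vₓ = 19.40 cos 61.0° = 9.405 m/s and v_y0 = 19.40 sin 61.0° = 16.97 m/s.
Require v_y0 t − ½ g t² = 22.1, i.e. 0.8100 t² − 16.97 t + 22.1 = 0.
Quadratic formula: t = (16.97 ± √216.30) / 1.62 = (16.97 ± 14.71) / 1.62 → t = 1.395 s or 19.55 s.
The first (ascending) time is 1.395 s.

1.40 s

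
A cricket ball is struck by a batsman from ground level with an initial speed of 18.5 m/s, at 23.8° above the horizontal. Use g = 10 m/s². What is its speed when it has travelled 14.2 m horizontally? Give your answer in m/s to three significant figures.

17.0 m/s

Horizontal component vₓ = 18.50 cos 23.8° = 16.93 m/s; vertical v_y0 = 18.50 sin 23.8° = 7.466 m/s.
Time to reach x = 14.2 m: t = x/vₓ = 14.2/16.93 = 0.8389 s.
Vertical velocity there: v_y = v_y0 − g t = 7.466 − 10.0 × 0.8389 = −0.9235 m/s.
Speed: √(vₓ² + v_y²) = √(16.93² + 0.9235²) = 16.95 m/s.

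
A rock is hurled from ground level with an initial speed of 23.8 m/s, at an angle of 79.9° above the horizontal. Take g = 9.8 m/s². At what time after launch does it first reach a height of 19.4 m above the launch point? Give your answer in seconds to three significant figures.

Resolve: vₓ = 23.80 cos 79.9° = 4.174 m/s and v_y0 = 23.80 sin 79.9° = 23.43 m/s.
Set y = v_y0 t − ½ g t² = 19.4: 4.900 t² − 23.43 t + 19.4 = 0.
Quadratic formula: t = (23.43 ± √168.78) / 9.80 = (23.43 ± 12.99) / 9.80 → t = 1.065 s or 3.717 s.
The first (ascending) time is 1.065 s.

1.07 s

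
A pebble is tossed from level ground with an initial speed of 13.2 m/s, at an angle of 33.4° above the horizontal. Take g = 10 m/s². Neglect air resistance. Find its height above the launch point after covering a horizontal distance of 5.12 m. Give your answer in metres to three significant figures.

2.30 m

Horizontal component vₓ = 13.20 cos 33.4° = 11.02 m/s; vertical v_y0 = 13.20 sin 33.4° = 7.266 m/s.
x = vₓ t ⇒ t = 5.12/11.02 = 0.4646 s.
Height: y = v_y0 t − ½ g t² = 7.266 × 0.4646 − 5.000 × 0.4646² = 3.376 − 1.079 = 2.297 m.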